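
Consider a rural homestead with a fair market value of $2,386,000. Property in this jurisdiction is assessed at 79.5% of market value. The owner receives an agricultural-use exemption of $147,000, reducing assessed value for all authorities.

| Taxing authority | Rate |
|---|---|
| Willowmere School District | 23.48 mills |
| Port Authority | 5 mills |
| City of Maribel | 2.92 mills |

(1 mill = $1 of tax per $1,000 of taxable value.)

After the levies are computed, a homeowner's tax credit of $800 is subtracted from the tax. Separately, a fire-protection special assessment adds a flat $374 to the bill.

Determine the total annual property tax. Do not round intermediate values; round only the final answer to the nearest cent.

Assessed value = $2,386,000 × 0.795 = $1,896,870
Taxable value = $1,896,870 − $147,000 = $1,749,870
Willowmere School District: $1,749,870 × 0.02348 = $41,086.9476
Port Authority: $1,749,870 × 0.005 = $8,749.35
City of Maribel: $1,749,870 × 0.00292 = $5,109.6204
Levies subtotal = $54,945.918
After credit = $54,945.918 − $800 = $54,145.918
Total = $54,145.918 + $374 = $54,519.918

$54,519.92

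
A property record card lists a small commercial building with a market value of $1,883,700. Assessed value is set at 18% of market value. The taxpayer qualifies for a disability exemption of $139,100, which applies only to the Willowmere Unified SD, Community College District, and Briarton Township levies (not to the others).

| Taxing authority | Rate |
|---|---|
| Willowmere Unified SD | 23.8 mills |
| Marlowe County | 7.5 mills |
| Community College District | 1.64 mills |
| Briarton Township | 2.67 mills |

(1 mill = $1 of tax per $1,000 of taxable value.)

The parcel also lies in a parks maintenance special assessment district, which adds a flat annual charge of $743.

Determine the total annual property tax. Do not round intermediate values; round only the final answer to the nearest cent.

Assessed value = $1,883,700 × 0.18 = $339,066
Willowmere Unified SD: ($339,066 − $139,100) × 0.0238 = $199,966 × 0.0238 = $4,759.1908
Marlowe County: $339,066 × 0.0075 = $2,542.995
Community College District: ($339,066 − $139,100) × 0.00164 = $199,966 × 0.00164 = $327.94424
Briarton Township: ($339,066 − $139,100) × 0.00267 = $199,966 × 0.00267 = $533.90922
Levies subtotal = $8,164.03926
Total = $8,164.03926 + $743 = $8,907.03926

$8,907.04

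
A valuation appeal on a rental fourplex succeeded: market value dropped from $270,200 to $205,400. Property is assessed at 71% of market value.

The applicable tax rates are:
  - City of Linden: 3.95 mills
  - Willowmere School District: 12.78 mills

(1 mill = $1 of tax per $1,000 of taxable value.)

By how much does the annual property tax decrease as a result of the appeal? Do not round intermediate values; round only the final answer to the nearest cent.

$769.71

Old assessed value = $270,200 × 0.71 = $191,842
New assessed value = $205,400 × 0.71 = $145,834
Combined rate = 0.00395 + 0.01278 = 0.01673
Old tax = $191,842 × 0.01673 = $3,209.51666
New tax = $145,834 × 0.01673 = $2,439.80282
Reduction = $3,209.51666 − $2,439.80282 = $769.71384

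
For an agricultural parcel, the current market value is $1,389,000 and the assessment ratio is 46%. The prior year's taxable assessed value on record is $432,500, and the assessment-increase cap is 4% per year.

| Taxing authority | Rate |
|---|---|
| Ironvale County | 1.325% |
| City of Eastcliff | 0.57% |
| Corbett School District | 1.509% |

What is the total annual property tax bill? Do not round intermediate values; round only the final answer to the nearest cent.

$15,311.19

Uncapped assessed value = $1,389,000 × 0.46 = $638,940
Cap limit = $432,500 × 1.04 = $449,800
Taxable assessed value = min($638,940, $449,800) = $449,800 (cap binds)
Ironvale County: $449,800 × 0.01325 = $5,959.85
City of Eastcliff: $449,800 × 0.0057 = $2,563.86
Corbett School District: $449,800 × 0.01509 = $6,787.482
Total = $15,311.192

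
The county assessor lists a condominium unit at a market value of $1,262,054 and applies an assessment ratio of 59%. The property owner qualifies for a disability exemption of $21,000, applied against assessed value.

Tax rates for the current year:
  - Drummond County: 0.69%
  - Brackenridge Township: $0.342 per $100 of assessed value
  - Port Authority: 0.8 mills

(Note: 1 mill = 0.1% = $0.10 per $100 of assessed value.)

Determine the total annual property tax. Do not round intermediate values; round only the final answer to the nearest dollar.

$8,047

Assessed value = $1,262,054 × 0.59 = $744,611.86
Taxable value = $744,611.86 − $21,000 = $723,611.86
Drummond County: $723,611.86 × 0.0069 = $4,992.921834
Brackenridge Township: $723,611.86 × 0.00342 = $2,474.7525612
Port Authority: $723,611.86 × 0.0008 = $578.889488
Total = $8,046.5638832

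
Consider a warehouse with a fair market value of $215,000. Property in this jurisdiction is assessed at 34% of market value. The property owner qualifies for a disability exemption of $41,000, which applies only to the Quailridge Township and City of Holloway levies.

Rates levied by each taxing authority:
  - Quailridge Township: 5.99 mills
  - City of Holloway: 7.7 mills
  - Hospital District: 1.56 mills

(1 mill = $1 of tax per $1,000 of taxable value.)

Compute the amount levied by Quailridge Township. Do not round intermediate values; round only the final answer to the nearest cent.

$192.28

Assessed value = $215,000 × 0.34 = $73,100
Quailridge Township taxable value = $73,100 − $41,000 = $32,100
Quailridge Township levy = $32,100 × 0.00599 = $192.279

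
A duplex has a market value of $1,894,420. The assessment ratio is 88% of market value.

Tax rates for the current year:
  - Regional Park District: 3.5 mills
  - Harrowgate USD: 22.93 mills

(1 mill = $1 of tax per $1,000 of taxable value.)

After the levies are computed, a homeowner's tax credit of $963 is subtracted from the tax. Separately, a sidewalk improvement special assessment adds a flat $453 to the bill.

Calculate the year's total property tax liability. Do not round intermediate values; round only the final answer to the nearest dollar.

$43,551

Assessed value = $1,894,420 × 0.88 = $1,667,089.6
Regional Park District: $1,667,089.6 × 0.0035 = $5,834.8136
Harrowgate USD: $1,667,089.6 × 0.02293 = $38,226.364528
Levies subtotal = $44,061.178128
After credit = $44,061.178128 − $963 = $43,098.178128
Total = $43,098.178128 + $453 = $43,551.178128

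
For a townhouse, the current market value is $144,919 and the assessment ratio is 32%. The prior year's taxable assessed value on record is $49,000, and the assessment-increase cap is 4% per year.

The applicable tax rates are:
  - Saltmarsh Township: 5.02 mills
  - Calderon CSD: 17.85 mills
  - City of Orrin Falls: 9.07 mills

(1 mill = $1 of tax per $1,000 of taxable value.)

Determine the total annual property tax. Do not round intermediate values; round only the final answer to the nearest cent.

Uncapped assessed value = $144,919 × 0.32 = $46,374.08
Cap limit = $49,000 × 1.04 = $50,960
Taxable assessed value = min($46,374.08, $50,960) = $46,374.08 (cap does not bind)
Saltmarsh Township: $46,374.08 × 0.00502 = $232.7978816
Calderon CSD: $46,374.08 × 0.01785 = $827.777328
City of Orrin Falls: $46,374.08 × 0.00907 = $420.6129056
Total = $1,481.1881152

$1,481.19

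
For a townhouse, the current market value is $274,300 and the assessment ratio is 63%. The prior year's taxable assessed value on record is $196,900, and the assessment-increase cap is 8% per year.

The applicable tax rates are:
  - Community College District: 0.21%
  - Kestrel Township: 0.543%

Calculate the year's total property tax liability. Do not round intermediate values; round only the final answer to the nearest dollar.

$1,301

Uncapped assessed value = $274,300 × 0.63 = $172,809
Cap limit = $196,900 × 1.08 = $212,652
Taxable assessed value = min($172,809, $212,652) = $172,809 (cap does not bind)
Community College District: $172,809 × 0.0021 = $362.8989
Kestrel Township: $172,809 × 0.00543 = $938.35287
Total = $1,301.25177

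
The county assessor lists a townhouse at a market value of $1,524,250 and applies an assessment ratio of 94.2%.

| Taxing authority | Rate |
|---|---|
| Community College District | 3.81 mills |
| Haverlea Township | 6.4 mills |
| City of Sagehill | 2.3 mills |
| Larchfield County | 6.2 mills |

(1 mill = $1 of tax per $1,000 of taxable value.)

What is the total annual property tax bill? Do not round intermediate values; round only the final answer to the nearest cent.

$26,864.63

Assessed value = $1,524,250 × 0.942 = $1,435,843.5
Community College District: $1,435,843.5 × 0.00381 = $5,470.563735
Haverlea Township: $1,435,843.5 × 0.0064 = $9,189.3984
City of Sagehill: $1,435,843.5 × 0.0023 = $3,302.44005
Larchfield County: $1,435,843.5 × 0.0062 = $8,902.2297
Total = $5,470.563735 + $9,189.3984 + $3,302.44005 + $8,902.2297 = $26,864.631885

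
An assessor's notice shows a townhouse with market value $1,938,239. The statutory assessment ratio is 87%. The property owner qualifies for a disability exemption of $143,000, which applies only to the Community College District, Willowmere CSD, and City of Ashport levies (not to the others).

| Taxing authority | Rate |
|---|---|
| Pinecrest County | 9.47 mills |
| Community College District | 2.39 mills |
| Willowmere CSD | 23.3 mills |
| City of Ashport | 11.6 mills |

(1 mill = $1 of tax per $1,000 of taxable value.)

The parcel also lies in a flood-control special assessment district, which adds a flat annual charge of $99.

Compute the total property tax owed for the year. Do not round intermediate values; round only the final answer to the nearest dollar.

Assessed value = $1,938,239 × 0.87 = $1,686,267.93
Pinecrest County: $1,686,267.93 × 0.00947 = $15,968.9572971
Community College District: ($1,686,267.93 − $143,000) × 0.00239 = $1,543,267.93 × 0.00239 = $3,688.4103527
Willowmere CSD: ($1,686,267.93 − $143,000) × 0.0233 = $1,543,267.93 × 0.0233 = $35,958.142769
City of Ashport: ($1,686,267.93 − $143,000) × 0.0116 = $1,543,267.93 × 0.0116 = $17,901.907988
Levies subtotal = $73,517.4184068
Total = $73,517.4184068 + $99 = $73,616.4184068

$73,616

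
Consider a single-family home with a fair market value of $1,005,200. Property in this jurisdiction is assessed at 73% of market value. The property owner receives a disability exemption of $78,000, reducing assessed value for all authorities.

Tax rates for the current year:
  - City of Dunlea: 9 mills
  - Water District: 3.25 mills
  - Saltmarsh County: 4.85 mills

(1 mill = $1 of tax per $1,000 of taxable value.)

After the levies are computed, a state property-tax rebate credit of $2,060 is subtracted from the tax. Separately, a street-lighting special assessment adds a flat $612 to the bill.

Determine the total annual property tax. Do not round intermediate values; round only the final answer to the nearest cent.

Assessed value = $1,005,200 × 0.73 = $733,796
Taxable value = $733,796 − $78,000 = $655,796
City of Dunlea: $655,796 × 0.009 = $5,902.164
Water District: $655,796 × 0.00325 = $2,131.337
Saltmarsh County: $655,796 × 0.00485 = $3,180.6106
Levies subtotal = $11,214.1116
After credit = $11,214.1116 − $2,060 = $9,154.1116
Total = $9,154.1116 + $612 = $9,766.1116

$9,766.11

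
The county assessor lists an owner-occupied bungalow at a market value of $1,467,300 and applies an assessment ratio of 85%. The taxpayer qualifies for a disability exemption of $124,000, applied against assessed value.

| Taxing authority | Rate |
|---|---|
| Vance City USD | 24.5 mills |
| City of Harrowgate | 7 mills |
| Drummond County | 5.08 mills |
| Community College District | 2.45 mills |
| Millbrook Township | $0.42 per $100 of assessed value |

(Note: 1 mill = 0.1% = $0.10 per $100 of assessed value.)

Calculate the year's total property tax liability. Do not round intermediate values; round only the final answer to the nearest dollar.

Assessed value = $1,467,300 × 0.85 = $1,247,205
Taxable value = $1,247,205 − $124,000 = $1,123,205
Vance City USD: $1,123,205 × 0.0245 = $27,518.5225
City of Harrowgate: $1,123,205 × 0.007 = $7,862.435
Drummond County: $1,123,205 × 0.00508 = $5,705.8814
Community College District: $1,123,205 × 0.00245 = $2,751.85225
Millbrook Township: $1,123,205 × 0.0042 = $4,717.461
Total = $48,556.15215

$48,556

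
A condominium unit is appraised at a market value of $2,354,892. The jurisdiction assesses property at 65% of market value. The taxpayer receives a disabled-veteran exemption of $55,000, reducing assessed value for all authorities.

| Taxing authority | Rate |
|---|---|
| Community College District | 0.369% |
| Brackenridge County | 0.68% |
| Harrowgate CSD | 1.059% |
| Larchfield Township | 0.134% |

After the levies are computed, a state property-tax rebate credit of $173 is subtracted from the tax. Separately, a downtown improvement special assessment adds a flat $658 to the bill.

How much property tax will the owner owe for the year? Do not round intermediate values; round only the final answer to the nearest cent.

$33,569.74

Assessed value = $2,354,892 × 0.65 = $1,530,679.8
Taxable value = $1,530,679.8 − $55,000 = $1,475,679.8
Community College District: $1,475,679.8 × 0.00369 = $5,445.258462
Brackenridge County: $1,475,679.8 × 0.0068 = $10,034.62264
Harrowgate CSD: $1,475,679.8 × 0.01059 = $15,627.449082
Larchfield Township: $1,475,679.8 × 0.00134 = $1,977.410932
Levies subtotal = $33,084.741116
After credit = $33,084.741116 − $173 = $32,911.741116
Total = $32,911.741116 + $658 = $33,569.741116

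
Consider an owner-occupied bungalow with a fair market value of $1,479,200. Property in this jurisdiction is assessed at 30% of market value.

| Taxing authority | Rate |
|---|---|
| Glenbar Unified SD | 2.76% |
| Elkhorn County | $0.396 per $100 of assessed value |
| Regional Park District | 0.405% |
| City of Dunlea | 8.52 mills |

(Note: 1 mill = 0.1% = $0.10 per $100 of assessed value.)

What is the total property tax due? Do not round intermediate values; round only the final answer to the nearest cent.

Assessed value = $1,479,200 × 0.3 = $443,760
Glenbar Unified SD: $443,760 × 0.0276 = $12,247.776
Elkhorn County: $443,760 × 0.00396 = $1,757.2896
Regional Park District: $443,760 × 0.00405 = $1,797.228
City of Dunlea: $443,760 × 0.00852 = $3,780.8352
Total = $19,583.1288

$19,583.13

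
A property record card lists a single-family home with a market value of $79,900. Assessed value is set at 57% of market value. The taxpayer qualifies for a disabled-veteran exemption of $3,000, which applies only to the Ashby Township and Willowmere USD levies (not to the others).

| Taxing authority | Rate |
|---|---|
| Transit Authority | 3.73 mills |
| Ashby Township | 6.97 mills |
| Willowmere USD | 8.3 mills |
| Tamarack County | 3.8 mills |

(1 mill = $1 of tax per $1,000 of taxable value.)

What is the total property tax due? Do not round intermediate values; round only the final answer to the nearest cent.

Assessed value = $79,900 × 0.57 = $45,543
Transit Authority: $45,543 × 0.00373 = $169.87539
Ashby Township: ($45,543 − $3,000) × 0.00697 = $42,543 × 0.00697 = $296.52471
Willowmere USD: ($45,543 − $3,000) × 0.0083 = $42,543 × 0.0083 = $353.1069
Tamarack County: $45,543 × 0.0038 = $173.0634
Total = $992.5704

$992.57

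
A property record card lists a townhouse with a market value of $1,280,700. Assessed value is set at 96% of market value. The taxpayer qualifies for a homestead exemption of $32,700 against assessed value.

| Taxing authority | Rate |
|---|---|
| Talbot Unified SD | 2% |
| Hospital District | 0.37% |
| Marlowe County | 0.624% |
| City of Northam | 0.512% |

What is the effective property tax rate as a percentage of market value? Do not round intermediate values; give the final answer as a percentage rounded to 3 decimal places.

3.276%

Assessed value = $1,280,700 × 0.96 = $1,229,472
Taxable value = $1,229,472 − $32,700 = $1,196,772
Talbot Unified SD: $1,196,772 × 0.02 = $23,935.44
Hospital District: $1,196,772 × 0.0037 = $4,428.0564
Marlowe County: $1,196,772 × 0.00624 = $7,467.85728
City of Northam: $1,196,772 × 0.00512 = $6,127.47264
Total tax = $41,958.82632
Effective rate = $41,958.82632 ÷ $1,280,700 = 3.276% of market value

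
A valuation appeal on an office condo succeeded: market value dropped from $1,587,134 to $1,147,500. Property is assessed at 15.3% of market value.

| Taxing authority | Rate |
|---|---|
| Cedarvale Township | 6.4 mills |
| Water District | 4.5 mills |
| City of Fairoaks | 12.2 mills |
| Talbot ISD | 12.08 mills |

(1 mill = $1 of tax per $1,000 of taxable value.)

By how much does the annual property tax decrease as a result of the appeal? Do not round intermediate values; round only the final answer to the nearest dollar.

$2,366

Old assessed value = $1,587,134 × 0.153 = $242,831.502
New assessed value = $1,147,500 × 0.153 = $175,567.5
Combined rate = 0.0064 + 0.0045 + 0.0122 + 0.01208 = 0.03518
Old tax = $242,831.502 × 0.03518 = $8,542.81224036
New tax = $175,567.5 × 0.03518 = $6,176.46465
Reduction = $8,542.81224036 − $6,176.46465 = $2,366.34759036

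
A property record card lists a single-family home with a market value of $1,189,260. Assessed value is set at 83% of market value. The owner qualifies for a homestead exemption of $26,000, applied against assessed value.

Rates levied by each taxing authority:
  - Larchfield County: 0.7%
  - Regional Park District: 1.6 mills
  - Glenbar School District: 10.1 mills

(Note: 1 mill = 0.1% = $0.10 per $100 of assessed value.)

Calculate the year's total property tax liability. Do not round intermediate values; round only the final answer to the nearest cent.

$17,972.30

Assessed value = $1,189,260 × 0.83 = $987,085.8
Taxable value = $987,085.8 − $26,000 = $961,085.8
Larchfield County: $961,085.8 × 0.007 = $6,727.6006
Regional Park District: $961,085.8 × 0.0016 = $1,537.73728
Glenbar School District: $961,085.8 × 0.0101 = $9,706.96658
Total = $17,972.30446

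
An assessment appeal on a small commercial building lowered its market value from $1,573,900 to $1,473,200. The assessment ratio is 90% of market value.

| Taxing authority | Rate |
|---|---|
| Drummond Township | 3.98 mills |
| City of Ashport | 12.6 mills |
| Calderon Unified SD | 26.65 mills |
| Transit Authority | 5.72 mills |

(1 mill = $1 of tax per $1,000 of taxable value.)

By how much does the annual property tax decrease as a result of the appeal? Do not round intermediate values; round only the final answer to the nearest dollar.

$4,436

Old assessed value = $1,573,900 × 0.9 = $1,416,510
New assessed value = $1,473,200 × 0.9 = $1,325,880
Combined rate = 0.00398 + 0.0126 + 0.02665 + 0.00572 = 0.04895
Old tax = $1,416,510 × 0.04895 = $69,338.1645
New tax = $1,325,880 × 0.04895 = $64,901.826
Reduction = $69,338.1645 − $64,901.826 = $4,436.3385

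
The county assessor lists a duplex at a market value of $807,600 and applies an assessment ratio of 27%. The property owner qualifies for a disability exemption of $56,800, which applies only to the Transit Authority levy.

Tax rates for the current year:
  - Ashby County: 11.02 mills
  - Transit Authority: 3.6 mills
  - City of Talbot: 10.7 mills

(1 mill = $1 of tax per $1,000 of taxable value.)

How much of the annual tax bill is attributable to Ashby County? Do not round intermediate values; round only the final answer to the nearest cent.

$2,402.93

Assessed value = $807,600 × 0.27 = $218,052
Ashby County taxable value = $218,052 (exemption does not apply)
Ashby County levy = $218,052 × 0.01102 = $2,402.93304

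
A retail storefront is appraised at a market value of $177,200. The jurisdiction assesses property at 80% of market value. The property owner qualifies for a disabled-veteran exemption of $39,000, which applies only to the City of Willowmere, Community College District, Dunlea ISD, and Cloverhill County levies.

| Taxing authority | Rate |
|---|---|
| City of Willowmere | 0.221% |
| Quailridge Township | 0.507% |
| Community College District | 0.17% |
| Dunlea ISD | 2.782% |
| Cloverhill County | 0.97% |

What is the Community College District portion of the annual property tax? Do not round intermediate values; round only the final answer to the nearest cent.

Assessed value = $177,200 × 0.8 = $141,760
Community College District taxable value = $141,760 − $39,000 = $102,760
Community College District levy = $102,760 × 0.0017 = $174.692

$174.69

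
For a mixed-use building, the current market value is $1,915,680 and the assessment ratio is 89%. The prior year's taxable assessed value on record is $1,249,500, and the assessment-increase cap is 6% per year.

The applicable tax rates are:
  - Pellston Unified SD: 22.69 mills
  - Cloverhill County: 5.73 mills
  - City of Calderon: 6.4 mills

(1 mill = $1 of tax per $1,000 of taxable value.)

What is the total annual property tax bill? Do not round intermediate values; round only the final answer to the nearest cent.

$46,118.05

Uncapped assessed value = $1,915,680 × 0.89 = $1,704,955.2
Cap limit = $1,249,500 × 1.06 = $1,324,470
Taxable assessed value = min($1,704,955.2, $1,324,470) = $1,324,470 (cap binds)
Pellston Unified SD: $1,324,470 × 0.02269 = $30,052.2243
Cloverhill County: $1,324,470 × 0.00573 = $7,589.2131
City of Calderon: $1,324,470 × 0.0064 = $8,476.608
Total = $46,118.0454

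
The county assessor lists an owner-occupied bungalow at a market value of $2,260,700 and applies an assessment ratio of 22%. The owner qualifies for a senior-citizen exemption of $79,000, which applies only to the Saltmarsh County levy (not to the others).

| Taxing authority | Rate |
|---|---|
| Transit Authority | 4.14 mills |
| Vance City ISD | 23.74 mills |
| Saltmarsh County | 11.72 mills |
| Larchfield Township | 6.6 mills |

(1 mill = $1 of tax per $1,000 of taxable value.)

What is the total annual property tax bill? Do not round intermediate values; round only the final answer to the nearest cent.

$22,051.87

Assessed value = $2,260,700 × 0.22 = $497,354
Transit Authority: $497,354 × 0.00414 = $2,059.04556
Vance City ISD: $497,354 × 0.02374 = $11,807.18396
Saltmarsh County: ($497,354 − $79,000) × 0.01172 = $418,354 × 0.01172 = $4,903.10888
Larchfield Township: $497,354 × 0.0066 = $3,282.5364
Total = $22,051.8748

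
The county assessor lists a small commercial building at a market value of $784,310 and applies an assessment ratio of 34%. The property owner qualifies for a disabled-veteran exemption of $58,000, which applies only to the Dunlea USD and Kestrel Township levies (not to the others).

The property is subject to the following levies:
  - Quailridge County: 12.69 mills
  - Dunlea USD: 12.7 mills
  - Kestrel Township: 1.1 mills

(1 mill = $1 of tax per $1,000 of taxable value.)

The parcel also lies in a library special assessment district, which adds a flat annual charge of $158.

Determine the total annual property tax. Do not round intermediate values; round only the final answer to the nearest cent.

$6,421.57

Assessed value = $784,310 × 0.34 = $266,665.4
Quailridge County: $266,665.4 × 0.01269 = $3,383.983926
Dunlea USD: ($266,665.4 − $58,000) × 0.0127 = $208,665.4 × 0.0127 = $2,650.05058
Kestrel Township: ($266,665.4 − $58,000) × 0.0011 = $208,665.4 × 0.0011 = $229.53194
Levies subtotal = $6,263.566446
Total = $6,263.566446 + $158 = $6,421.566446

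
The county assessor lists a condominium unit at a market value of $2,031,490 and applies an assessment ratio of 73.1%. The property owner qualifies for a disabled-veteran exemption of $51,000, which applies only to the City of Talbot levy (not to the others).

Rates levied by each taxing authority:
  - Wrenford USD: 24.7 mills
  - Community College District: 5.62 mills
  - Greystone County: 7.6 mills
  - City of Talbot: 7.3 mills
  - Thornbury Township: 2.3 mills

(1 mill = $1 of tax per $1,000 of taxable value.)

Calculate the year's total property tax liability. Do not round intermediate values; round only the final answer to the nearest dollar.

$70,196

Assessed value = $2,031,490 × 0.731 = $1,485,019.19
Wrenford USD: $1,485,019.19 × 0.0247 = $36,679.973993
Community College District: $1,485,019.19 × 0.00562 = $8,345.8078478
Greystone County: $1,485,019.19 × 0.0076 = $11,286.145844
City of Talbot: ($1,485,019.19 − $51,000) × 0.0073 = $1,434,019.19 × 0.0073 = $10,468.340087
Thornbury Township: $1,485,019.19 × 0.0023 = $3,415.544137
Total = $70,195.8119088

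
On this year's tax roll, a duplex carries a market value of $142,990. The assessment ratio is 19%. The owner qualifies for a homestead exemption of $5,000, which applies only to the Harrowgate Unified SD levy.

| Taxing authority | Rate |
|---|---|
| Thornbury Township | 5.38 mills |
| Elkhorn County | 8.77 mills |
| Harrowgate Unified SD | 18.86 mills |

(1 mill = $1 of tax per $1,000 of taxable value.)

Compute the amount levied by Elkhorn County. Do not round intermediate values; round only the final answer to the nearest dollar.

$238

Assessed value = $142,990 × 0.19 = $27,168.1
Elkhorn County taxable value = $27,168.1 (exemption does not apply)
Elkhorn County levy = $27,168.1 × 0.00877 = $238.264237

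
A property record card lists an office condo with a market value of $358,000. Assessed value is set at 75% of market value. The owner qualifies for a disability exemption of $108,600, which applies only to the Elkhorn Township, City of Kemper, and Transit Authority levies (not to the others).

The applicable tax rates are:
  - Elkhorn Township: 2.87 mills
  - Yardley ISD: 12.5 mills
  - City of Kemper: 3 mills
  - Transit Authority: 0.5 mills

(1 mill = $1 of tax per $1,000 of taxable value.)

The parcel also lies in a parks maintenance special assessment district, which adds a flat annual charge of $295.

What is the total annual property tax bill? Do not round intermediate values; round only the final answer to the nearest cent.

Assessed value = $358,000 × 0.75 = $268,500
Elkhorn Township: ($268,500 − $108,600) × 0.00287 = $159,900 × 0.00287 = $458.913
Yardley ISD: $268,500 × 0.0125 = $3,356.25
City of Kemper: ($268,500 − $108,600) × 0.003 = $159,900 × 0.003 = $479.7
Transit Authority: ($268,500 − $108,600) × 0.0005 = $159,900 × 0.0005 = $79.95
Levies subtotal = $4,374.813
Total = $4,374.813 + $295 = $4,669.813

$4,669.81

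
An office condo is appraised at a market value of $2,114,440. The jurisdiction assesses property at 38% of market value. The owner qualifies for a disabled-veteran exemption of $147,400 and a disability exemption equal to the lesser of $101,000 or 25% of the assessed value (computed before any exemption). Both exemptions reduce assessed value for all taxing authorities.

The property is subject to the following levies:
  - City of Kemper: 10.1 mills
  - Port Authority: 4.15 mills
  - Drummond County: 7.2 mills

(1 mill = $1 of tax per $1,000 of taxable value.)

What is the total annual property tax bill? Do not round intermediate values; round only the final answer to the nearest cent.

$11,906.62

Assessed value = $2,114,440 × 0.38 = $803,487.2
Disability exemption = min($101,000, 25% × $803,487.2) = min($101,000, $200,871.8) = $101,000 (dollar cap binds)
Taxable value = $803,487.2 − $147,400 − $101,000 = $555,087.2
City of Kemper: $555,087.2 × 0.0101 = $5,606.38072
Port Authority: $555,087.2 × 0.00415 = $2,303.61188
Drummond County: $555,087.2 × 0.0072 = $3,996.62784
Total = $11,906.62044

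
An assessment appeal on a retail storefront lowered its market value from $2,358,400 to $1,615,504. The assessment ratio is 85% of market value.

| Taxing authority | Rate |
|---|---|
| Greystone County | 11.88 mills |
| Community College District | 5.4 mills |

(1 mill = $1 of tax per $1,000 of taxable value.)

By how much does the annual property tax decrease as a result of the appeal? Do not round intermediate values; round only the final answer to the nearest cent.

$10,911.66

Old assessed value = $2,358,400 × 0.85 = $2,004,640
New assessed value = $1,615,504 × 0.85 = $1,373,178.4
Combined rate = 0.01188 + 0.0054 = 0.01728
Old tax = $2,004,640 × 0.01728 = $34,640.1792
New tax = $1,373,178.4 × 0.01728 = $23,728.522752
Reduction = $34,640.1792 − $23,728.522752 = $10,911.656448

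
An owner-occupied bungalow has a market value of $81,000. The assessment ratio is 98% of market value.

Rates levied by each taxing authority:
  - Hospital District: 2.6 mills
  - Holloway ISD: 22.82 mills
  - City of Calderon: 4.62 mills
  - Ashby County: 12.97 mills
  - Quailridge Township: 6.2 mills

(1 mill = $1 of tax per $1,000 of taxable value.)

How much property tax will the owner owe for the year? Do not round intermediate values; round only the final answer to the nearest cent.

$3,906.29

Assessed value = $81,000 × 0.98 = $79,380
Hospital District: $79,380 × 0.0026 = $206.388
Holloway ISD: $79,380 × 0.02282 = $1,811.4516
City of Calderon: $79,380 × 0.00462 = $366.7356
Ashby County: $79,380 × 0.01297 = $1,029.5586
Quailridge Township: $79,380 × 0.0062 = $492.156
Total = $206.388 + $1,811.4516 + $366.7356 + $1,029.5586 + $492.156 = $3,906.2898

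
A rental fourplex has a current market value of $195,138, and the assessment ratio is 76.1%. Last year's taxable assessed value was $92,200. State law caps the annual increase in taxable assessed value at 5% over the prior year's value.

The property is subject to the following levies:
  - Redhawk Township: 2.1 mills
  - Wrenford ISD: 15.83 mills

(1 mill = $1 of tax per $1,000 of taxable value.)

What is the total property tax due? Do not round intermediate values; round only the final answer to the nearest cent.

Uncapped assessed value = $195,138 × 0.761 = $148,500.018
Cap limit = $92,200 × 1.05 = $96,810
Taxable assessed value = min($148,500.018, $96,810) = $96,810 (cap binds)
Redhawk Township: $96,810 × 0.0021 = $203.301
Wrenford ISD: $96,810 × 0.01583 = $1,532.5023
Total = $1,735.8033

$1,735.80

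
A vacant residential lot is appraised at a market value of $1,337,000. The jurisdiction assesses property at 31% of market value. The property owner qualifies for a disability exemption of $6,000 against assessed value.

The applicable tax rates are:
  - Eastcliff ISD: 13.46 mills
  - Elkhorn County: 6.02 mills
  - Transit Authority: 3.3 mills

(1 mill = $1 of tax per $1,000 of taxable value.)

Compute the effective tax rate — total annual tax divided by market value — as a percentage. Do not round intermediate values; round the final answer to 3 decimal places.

Assessed value = $1,337,000 × 0.31 = $414,470
Taxable value = $414,470 − $6,000 = $408,470
Eastcliff ISD: $408,470 × 0.01346 = $5,498.0062
Elkhorn County: $408,470 × 0.00602 = $2,458.9894
Transit Authority: $408,470 × 0.0033 = $1,347.951
Total tax = $9,304.9466
Effective rate = $9,304.9466 ÷ $1,337,000 = 0.696% of market value

0.696%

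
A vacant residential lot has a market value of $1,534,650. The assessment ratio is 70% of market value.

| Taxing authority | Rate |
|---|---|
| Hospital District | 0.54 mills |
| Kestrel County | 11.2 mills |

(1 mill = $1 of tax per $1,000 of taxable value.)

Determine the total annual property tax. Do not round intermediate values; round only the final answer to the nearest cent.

$12,611.75

Assessed value = $1,534,650 × 0.7 = $1,074,255
Hospital District: $1,074,255 × 0.00054 = $580.0977
Kestrel County: $1,074,255 × 0.0112 = $12,031.656
Total = $580.0977 + $12,031.656 = $12,611.7537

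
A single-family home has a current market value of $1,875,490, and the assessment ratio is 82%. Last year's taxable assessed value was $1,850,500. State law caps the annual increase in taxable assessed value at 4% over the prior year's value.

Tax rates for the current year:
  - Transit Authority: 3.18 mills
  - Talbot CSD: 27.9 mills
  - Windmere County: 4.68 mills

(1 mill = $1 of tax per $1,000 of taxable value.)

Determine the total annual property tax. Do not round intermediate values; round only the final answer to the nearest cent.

Uncapped assessed value = $1,875,490 × 0.82 = $1,537,901.8
Cap limit = $1,850,500 × 1.04 = $1,924,520
Taxable assessed value = min($1,537,901.8, $1,924,520) = $1,537,901.8 (cap does not bind)
Transit Authority: $1,537,901.8 × 0.00318 = $4,890.527724
Talbot CSD: $1,537,901.8 × 0.0279 = $42,907.46022
Windmere County: $1,537,901.8 × 0.00468 = $7,197.380424
Total = $54,995.368368

$54,995.37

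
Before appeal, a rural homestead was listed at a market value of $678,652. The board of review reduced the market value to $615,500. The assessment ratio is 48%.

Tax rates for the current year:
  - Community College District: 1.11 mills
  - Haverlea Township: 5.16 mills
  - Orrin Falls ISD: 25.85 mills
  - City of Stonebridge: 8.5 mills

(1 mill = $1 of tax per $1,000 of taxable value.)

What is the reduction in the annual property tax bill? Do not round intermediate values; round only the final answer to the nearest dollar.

$1,231

Old assessed value = $678,652 × 0.48 = $325,752.96
New assessed value = $615,500 × 0.48 = $295,440
Combined rate = 0.00111 + 0.00516 + 0.02585 + 0.0085 = 0.04062
Old tax = $325,752.96 × 0.04062 = $13,232.0852352
New tax = $295,440 × 0.04062 = $12,000.7728
Reduction = $13,232.0852352 − $12,000.7728 = $1,231.3124352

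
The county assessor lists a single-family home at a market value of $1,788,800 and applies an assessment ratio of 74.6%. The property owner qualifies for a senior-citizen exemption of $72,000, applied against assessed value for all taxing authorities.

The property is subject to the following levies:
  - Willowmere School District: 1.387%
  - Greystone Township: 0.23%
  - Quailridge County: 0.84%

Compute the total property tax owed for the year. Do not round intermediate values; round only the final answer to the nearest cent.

Assessed value = $1,788,800 × 0.746 = $1,334,444.8
Taxable value = $1,334,444.8 − $72,000 = $1,262,444.8
Willowmere School District: $1,262,444.8 × 0.01387 = $17,510.109376
Greystone Township: $1,262,444.8 × 0.0023 = $2,903.62304
Quailridge County: $1,262,444.8 × 0.0084 = $10,604.53632
Total = $17,510.109376 + $2,903.62304 + $10,604.53632 = $31,018.268736

$31,018.27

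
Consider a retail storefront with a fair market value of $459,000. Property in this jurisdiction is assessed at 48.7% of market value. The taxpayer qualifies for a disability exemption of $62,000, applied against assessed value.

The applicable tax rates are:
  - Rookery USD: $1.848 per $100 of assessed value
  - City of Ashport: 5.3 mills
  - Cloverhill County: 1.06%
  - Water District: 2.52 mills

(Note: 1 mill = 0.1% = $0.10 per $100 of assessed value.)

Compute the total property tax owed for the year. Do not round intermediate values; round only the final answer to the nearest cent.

Assessed value = $459,000 × 0.487 = $223,533
Taxable value = $223,533 − $62,000 = $161,533
Rookery USD: $161,533 × 0.01848 = $2,985.12984
City of Ashport: $161,533 × 0.0053 = $856.1249
Cloverhill County: $161,533 × 0.0106 = $1,712.2498
Water District: $161,533 × 0.00252 = $407.06316
Total = $5,960.5677

$5,960.57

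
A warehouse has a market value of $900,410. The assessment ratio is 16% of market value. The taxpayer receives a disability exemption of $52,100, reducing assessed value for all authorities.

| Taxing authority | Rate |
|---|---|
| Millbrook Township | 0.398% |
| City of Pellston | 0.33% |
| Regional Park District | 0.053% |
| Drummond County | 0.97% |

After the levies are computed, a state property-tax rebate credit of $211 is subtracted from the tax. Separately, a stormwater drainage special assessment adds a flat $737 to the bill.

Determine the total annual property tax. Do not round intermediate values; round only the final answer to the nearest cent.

Assessed value = $900,410 × 0.16 = $144,065.6
Taxable value = $144,065.6 − $52,100 = $91,965.6
Millbrook Township: $91,965.6 × 0.00398 = $366.023088
City of Pellston: $91,965.6 × 0.0033 = $303.48648
Regional Park District: $91,965.6 × 0.00053 = $48.741768
Drummond County: $91,965.6 × 0.0097 = $892.06632
Levies subtotal = $1,610.317656
After credit = $1,610.317656 − $211 = $1,399.317656
Total = $1,399.317656 + $737 = $2,136.317656

$2,136.32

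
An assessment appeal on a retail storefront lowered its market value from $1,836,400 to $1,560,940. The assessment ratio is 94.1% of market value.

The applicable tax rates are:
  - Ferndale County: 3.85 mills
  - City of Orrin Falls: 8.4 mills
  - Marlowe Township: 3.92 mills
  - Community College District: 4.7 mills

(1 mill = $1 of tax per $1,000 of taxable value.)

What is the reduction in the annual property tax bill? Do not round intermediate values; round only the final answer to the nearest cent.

$5,409.67

Old assessed value = $1,836,400 × 0.941 = $1,728,052.4
New assessed value = $1,560,940 × 0.941 = $1,468,844.54
Combined rate = 0.00385 + 0.0084 + 0.00392 + 0.0047 = 0.02087
Old tax = $1,728,052.4 × 0.02087 = $36,064.453588
New tax = $1,468,844.54 × 0.02087 = $30,654.7855498
Reduction = $36,064.453588 − $30,654.7855498 = $5,409.6680382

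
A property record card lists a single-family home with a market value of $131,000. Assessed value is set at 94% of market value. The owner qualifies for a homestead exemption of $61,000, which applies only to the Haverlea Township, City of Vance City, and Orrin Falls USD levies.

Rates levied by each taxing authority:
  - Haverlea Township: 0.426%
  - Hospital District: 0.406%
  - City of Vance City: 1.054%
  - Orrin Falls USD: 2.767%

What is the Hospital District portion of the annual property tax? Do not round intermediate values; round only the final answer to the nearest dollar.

$500

Assessed value = $131,000 × 0.94 = $123,140
Hospital District taxable value = $123,140 (exemption does not apply)
Hospital District levy = $123,140 × 0.00406 = $499.9484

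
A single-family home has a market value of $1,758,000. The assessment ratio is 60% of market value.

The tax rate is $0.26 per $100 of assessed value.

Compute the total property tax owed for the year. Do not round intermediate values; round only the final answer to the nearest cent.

Assessed value = $1,758,000 × 0.6 = $1,054,800
Tax = $1,054,800 × 0.0026 = $2,742.48

$2,742.48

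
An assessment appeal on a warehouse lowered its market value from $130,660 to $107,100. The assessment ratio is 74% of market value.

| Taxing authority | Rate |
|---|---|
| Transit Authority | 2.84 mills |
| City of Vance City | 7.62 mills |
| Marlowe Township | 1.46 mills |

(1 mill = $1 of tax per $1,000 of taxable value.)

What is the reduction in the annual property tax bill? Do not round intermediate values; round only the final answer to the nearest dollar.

$208

Old assessed value = $130,660 × 0.74 = $96,688.4
New assessed value = $107,100 × 0.74 = $79,254
Combined rate = 0.00284 + 0.00762 + 0.00146 = 0.01192
Old tax = $96,688.4 × 0.01192 = $1,152.525728
New tax = $79,254 × 0.01192 = $944.70768
Reduction = $1,152.525728 − $944.70768 = $207.818048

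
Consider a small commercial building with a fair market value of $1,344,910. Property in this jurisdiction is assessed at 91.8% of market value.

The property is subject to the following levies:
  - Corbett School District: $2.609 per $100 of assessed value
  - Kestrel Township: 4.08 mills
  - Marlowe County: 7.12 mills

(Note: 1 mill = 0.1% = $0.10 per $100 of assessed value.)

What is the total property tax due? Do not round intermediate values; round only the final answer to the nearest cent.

Assessed value = $1,344,910 × 0.918 = $1,234,627.38
Corbett School District: $1,234,627.38 × 0.02609 = $32,211.4283442
Kestrel Township: $1,234,627.38 × 0.00408 = $5,037.2797104
Marlowe County: $1,234,627.38 × 0.00712 = $8,790.5469456
Total = $46,039.2550002

$46,039.26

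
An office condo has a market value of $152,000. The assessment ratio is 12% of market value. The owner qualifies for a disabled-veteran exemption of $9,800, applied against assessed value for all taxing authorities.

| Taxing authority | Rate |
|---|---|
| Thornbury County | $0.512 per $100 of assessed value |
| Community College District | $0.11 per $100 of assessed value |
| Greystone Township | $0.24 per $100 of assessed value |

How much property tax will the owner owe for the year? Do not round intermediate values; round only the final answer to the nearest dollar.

$73

Assessed value = $152,000 × 0.12 = $18,240
Taxable value = $18,240 − $9,800 = $8,440
Thornbury County: $8,440 × 0.00512 = $43.2128
Community College District: $8,440 × 0.0011 = $9.284
Greystone Township: $8,440 × 0.0024 = $20.256
Total = $43.2128 + $9.284 + $20.256 = $72.7528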